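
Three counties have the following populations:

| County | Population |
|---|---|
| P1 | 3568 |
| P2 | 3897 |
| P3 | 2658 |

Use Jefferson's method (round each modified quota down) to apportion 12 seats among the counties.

Standard divisor 10123/12 ≈ 843.583; standard quotas: P1 4.230, P2 4.620, P3 3.151.
Rounding down gives 4, 4, 3 = 11 seats, so the divisor must be adjusted.
With modified divisor 750: modified quotas P1 4.757, P2 5.196, P3 3.544.
Rounding down: P1 4, P2 5, P3 3 (total 12).

P1 4; P2 5; P3 3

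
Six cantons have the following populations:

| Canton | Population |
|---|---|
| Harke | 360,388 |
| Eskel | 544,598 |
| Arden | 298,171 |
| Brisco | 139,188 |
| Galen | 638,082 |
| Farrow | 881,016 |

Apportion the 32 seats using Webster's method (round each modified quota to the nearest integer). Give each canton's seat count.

Standard divisor 2861443/32 ≈ 89420.094; standard quotas: Harke 4.030, Eskel 6.090, Arden 3.334, Brisco 1.557, Galen 7.136, Farrow 9.853.
Rounding to the nearest integer gives Harke 4, Eskel 6, Arden 3, Brisco 2, Galen 7, Farrow 10 — total 32, matching the house size, so no adjustment is needed.

Harke=4; Eskel=6; Arden=3; Brisco=2; Galen=7; Farrow=10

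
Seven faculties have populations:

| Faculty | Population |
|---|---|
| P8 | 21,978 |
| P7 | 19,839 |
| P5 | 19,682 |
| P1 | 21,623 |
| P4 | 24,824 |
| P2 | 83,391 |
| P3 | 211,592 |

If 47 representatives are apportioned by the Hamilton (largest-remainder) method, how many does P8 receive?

The standard divisor is 402929/47 ≈ 8572.957.
Standard quotas: P8 2.5636, P7 2.3141, P5 2.2958, P1 2.5222, P4 2.8956, P2 9.7272, P3 24.6813.
Lower quotas: P8 2, P7 2, P5 2, P1 2, P4 2, P2 9, P3 24 (sum 43, leaving 4 seats).
Remainders in descending order: P4 0.8956, P2 0.7272, P3 0.6813, P8 0.5636, P1 0.5222, P7 0.3141, P5 0.2958.
Largest remainders: P4, P2, P3, P8 receive the extra seats.
P8 receives 3.

3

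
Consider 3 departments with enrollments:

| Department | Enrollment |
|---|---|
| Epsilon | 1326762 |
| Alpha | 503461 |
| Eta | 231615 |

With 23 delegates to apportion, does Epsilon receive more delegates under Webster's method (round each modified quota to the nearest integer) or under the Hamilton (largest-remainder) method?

Hamilton

Webster: Epsilon 14, Alpha 6, Eta 3.
Hamilton: Epsilon 15, Alpha 6, Eta 2.
Epsilon gets 14 under Webster and 15 under Hamilton.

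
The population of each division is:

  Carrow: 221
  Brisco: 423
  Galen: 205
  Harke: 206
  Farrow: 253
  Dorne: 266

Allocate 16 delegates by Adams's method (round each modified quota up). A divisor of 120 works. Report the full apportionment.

Carrow: 2, Brisco: 4, Galen: 2, Harke: 2, Farrow: 3, Dorne: 3

With modified divisor 120: modified quotas Carrow 1.842, Brisco 3.525, Galen 1.708, Harke 1.717, Farrow 2.108, Dorne 2.217.
Rounding up: Carrow 2, Brisco 4, Galen 2, Harke 2, Farrow 3, Dorne 3 (total 16).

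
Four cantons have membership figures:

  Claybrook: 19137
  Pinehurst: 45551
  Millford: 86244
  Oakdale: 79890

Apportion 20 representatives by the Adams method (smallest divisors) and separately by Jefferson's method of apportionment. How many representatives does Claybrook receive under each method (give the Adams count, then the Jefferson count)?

2 and 1

Adams: Claybrook 2, Pinehurst 4, Millford 7, Oakdale 7.
Jefferson: Claybrook 1, Pinehurst 4, Millford 8, Oakdale 7.
Claybrook gets 2 under Adams and 1 under Jefferson.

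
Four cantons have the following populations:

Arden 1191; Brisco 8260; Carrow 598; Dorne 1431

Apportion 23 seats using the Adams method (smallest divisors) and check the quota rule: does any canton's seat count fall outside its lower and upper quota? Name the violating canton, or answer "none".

Brisco

Standard quotas: Arden 2.386, Brisco 16.549, Carrow 1.198, Dorne 2.867.
Adams allocation: Arden 3, Brisco 15, Carrow 2, Dorne 3.
Brisco has quota 16.549 (lower 16, upper 17) but receives 15 — outside the quota interval.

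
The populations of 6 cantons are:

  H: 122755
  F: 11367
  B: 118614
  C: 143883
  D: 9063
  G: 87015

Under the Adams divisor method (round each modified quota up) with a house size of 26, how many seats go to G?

5

Standard divisor 492697/26 ≈ 18949.885; standard quotas: H 6.478, F 0.600, B 6.259, C 7.593, D 0.478, G 4.592.
Rounding up gives 7, 1, 7, 8, 1, 5 = 29 seats, so the divisor must be adjusted.
With modified divisor 21200: modified quotas H 5.790, F 0.536, B 5.595, C 6.787, D 0.427, G 4.104.
Rounding up: H 6, F 1, B 6, C 7, D 1, G 5 (total 26).
G receives 5.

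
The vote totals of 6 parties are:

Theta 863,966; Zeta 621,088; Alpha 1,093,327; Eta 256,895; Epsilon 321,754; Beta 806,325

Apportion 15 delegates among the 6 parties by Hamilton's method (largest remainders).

Theta 3; Zeta 3; Alpha 4; Eta 1; Epsilon 1; Beta 3

The standard divisor is 3963355/15 ≈ 264223.667.
Standard quotas: Theta 3.2698, Zeta 2.3506, Alpha 4.1379, Eta 0.9723, Epsilon 1.2177, Beta 3.0517.
Lower quotas: Theta 3, Zeta 2, Alpha 4, Eta 0, Epsilon 1, Beta 3 (sum 13, leaving 2 seats).
Remainders in descending order: Eta 0.9723, Zeta 0.3506, Theta 0.2698, Epsilon 0.2177, Alpha 0.1379, Beta 0.0517.
Largest remainders: Eta, Zeta receive the extra seats.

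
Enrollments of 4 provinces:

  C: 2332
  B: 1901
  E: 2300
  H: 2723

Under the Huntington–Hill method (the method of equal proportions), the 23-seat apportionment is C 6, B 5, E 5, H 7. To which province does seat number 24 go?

E

Priority for the next seat is population ÷ (√(s·(s+1))).
Priorities: C 359.835, B 347.074, E 419.921, H 363.876.
Highest priority: E.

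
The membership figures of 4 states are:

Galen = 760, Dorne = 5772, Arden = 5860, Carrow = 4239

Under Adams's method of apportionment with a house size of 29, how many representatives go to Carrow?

Standard divisor 16631/29 ≈ 573.483; standard quotas: Galen 1.325, Dorne 10.065, Arden 10.218, Carrow 7.392.
Rounding up gives 2, 11, 11, 8 = 32 seats, so the divisor must be adjusted.
With modified divisor 620: modified quotas Galen 1.226, Dorne 9.310, Arden 9.452, Carrow 6.837.
Rounding up: Galen 2, Dorne 10, Arden 10, Carrow 7 (total 29).
Carrow receives 7.

7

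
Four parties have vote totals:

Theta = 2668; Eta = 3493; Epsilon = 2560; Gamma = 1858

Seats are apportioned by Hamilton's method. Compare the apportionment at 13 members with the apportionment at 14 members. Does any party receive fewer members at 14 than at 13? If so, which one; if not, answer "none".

At 13 seats: Theta 3, Eta 5, Epsilon 3, Gamma 2.
At 14 seats: Theta 4, Eta 5, Epsilon 3, Gamma 2.
No party's allocation decreased.

none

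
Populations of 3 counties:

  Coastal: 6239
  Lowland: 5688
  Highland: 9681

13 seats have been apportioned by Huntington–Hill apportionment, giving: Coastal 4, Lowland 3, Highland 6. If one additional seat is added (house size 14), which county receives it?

Lowland

Priority for the next seat is population ÷ (√(s·(s+1))).
Priorities: Coastal 1395.083, Lowland 1641.984, Highland 1493.811.
Highest priority: Lowland.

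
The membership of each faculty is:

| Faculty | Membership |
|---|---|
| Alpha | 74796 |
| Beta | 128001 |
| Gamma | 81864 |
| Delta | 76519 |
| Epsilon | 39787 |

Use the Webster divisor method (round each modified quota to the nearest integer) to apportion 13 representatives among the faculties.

Standard divisor 400967/13 ≈ 30843.615; standard quotas: Alpha 2.425, Beta 4.150, Gamma 2.654, Delta 2.481, Epsilon 1.290.
Rounding to the nearest integer gives 2, 4, 3, 2, 1 = 12 seats, so the divisor must be adjusted.
With modified divisor 30300: modified quotas Alpha 2.469, Beta 4.224, Gamma 2.702, Delta 2.525, Epsilon 1.313.
Rounding to the nearest integer: Alpha 2, Beta 4, Gamma 3, Delta 3, Epsilon 1 (total 13).

Alpha 2, Beta 4, Gamma 3, Delta 3, Epsilon 1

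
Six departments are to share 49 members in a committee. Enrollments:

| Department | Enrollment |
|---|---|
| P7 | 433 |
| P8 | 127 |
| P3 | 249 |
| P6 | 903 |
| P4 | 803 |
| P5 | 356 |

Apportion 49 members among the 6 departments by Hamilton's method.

P7: 7, P8: 2, P3: 4, P6: 16, P4: 14, P5: 6

The standard divisor is 2871/49 ≈ 58.592.
Standard quotas: P7 7.390, P8 2.168, P3 4.250, P6 15.412, P4 13.705, P5 6.076.
Lower quotas: P7 7, P8 2, P3 4, P6 15, P4 13, P5 6 (sum 47, leaving 2 seats).
Remainders in descending order: P4 0.705, P6 0.412, P7 0.390, P3 0.250, P8 0.168, P5 0.076.
The surplus seats go to P4, P6.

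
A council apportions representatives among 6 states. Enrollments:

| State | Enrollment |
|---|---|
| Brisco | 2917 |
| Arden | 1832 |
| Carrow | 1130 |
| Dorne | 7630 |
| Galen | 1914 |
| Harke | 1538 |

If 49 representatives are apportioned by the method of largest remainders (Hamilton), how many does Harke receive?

Total 16961; standard divisor 16961/49 ≈ 346.143.
Standard quotas: Brisco 8.4272, Arden 5.2926, Carrow 3.2645, Dorne 22.0429, Galen 5.5295, Harke 4.4433.
Lower quotas: Brisco 8, Arden 5, Carrow 3, Dorne 22, Galen 5, Harke 4 (sum 47, leaving 2 seats).
Remainders in descending order: Galen 0.5295, Harke 0.4433, Brisco 0.4272, Arden 0.2926, Carrow 0.2645, Dorne 0.0429.
Largest remainders: Galen, Harke receive the extra seats.
Harke receives 5.

5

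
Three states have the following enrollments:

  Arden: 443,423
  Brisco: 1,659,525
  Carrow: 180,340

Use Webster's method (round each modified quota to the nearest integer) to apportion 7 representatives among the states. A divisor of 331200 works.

Arden 1, Brisco 5, Carrow 1

With modified divisor 331200: modified quotas Arden 1.339, Brisco 5.011, Carrow 0.545.
Rounding to the nearest integer: Arden 1, Brisco 5, Carrow 1 (total 7).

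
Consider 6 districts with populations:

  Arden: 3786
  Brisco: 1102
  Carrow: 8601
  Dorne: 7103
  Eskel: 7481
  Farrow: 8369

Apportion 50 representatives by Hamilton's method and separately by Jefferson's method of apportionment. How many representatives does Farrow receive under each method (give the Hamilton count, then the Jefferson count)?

Hamilton: Arden 5, Brisco 2, Carrow 12, Dorne 10, Eskel 10, Farrow 11.
Jefferson: Arden 5, Brisco 1, Carrow 12, Dorne 10, Eskel 10, Farrow 12.
Farrow gets 11 under Hamilton and 12 under Jefferson.

11 and 12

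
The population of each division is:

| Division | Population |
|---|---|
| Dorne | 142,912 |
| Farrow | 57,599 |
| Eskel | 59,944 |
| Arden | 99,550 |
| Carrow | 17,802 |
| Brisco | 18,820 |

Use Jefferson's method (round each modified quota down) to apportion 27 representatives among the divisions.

Standard divisor 396627/27 ≈ 14689.889; standard quotas: Dorne 9.729, Farrow 3.921, Eskel 4.081, Arden 6.777, Carrow 1.212, Brisco 1.281.
Rounding down gives 9, 3, 4, 6, 1, 1 = 24 seats, so the divisor must be adjusted.
With modified divisor 13600: modified quotas Dorne 10.508, Farrow 4.235, Eskel 4.408, Arden 7.320, Carrow 1.309, Brisco 1.384.
Rounding down: Dorne 10, Farrow 4, Eskel 4, Arden 7, Carrow 1, Brisco 1 (total 27).

Dorne 10, Farrow 4, Eskel 4, Arden 7, Carrow 1, Brisco 1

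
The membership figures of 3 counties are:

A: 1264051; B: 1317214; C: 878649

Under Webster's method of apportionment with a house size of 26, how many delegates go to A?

9

Standard divisor 3459914/26 ≈ 133073.615; standard quotas: A 9.499, B 9.898, C 6.603.
Rounding to the nearest integer gives A 9, B 10, C 7 — total 26, matching the house size, so no adjustment is needed.
A receives 9.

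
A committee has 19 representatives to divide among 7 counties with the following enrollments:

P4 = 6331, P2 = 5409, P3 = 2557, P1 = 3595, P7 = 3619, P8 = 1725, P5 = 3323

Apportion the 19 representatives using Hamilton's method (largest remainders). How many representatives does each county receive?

Standard divisor: 26559 ÷ 19 ≈ 1397.842.
Standard quotas: P4 4.5291, P2 3.8695, P3 1.8292, P1 2.5718, P7 2.5890, P8 1.2340, P5 2.3772.
Lower quotas: P4 4, P2 3, P3 1, P1 2, P7 2, P8 1, P5 2 (sum 15, leaving 4 seats).
Remainders in descending order: P2 0.8695, P3 0.8292, P7 0.5890, P1 0.5718, P4 0.5291, P5 0.3772, P8 0.2340.
The surplus seats go to P2, P3, P7, P1.

P4=4, P2=4, P3=2, P1=3, P7=3, P8=1, P5=2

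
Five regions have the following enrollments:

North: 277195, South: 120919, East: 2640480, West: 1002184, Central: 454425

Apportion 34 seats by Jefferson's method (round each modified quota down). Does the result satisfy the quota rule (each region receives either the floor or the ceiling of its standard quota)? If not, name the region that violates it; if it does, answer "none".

Standard quotas: North 2.097, South 0.915, East 19.972, West 7.580, Central 3.437.
Jefferson allocation: North 2, South 0, East 21, West 8, Central 3.
East has quota 19.972 (lower 19, upper 20) but receives 21 — outside the quota interval.

East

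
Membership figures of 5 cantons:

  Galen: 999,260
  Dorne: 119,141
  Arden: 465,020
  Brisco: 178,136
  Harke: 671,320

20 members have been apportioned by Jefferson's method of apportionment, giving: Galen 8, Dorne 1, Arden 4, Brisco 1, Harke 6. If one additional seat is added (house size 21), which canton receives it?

Priority for the next seat is population ÷ (current seats + 1).
Priorities: Galen 111028.889, Dorne 59570.500, Arden 93004.000, Brisco 89068.000, Harke 95902.857.
Highest priority: Galen.

Galen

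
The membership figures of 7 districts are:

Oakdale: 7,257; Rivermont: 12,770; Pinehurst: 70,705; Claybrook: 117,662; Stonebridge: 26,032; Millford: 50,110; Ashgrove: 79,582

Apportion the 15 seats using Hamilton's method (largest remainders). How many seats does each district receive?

Standard divisor: 364118 ÷ 15 ≈ 24274.533.
Standard quotas: Oakdale 0.2990, Rivermont 0.5261, Pinehurst 2.9127, Claybrook 4.8471, Stonebridge 1.0724, Millford 2.0643, Ashgrove 3.2784.
Lower quotas: Oakdale 0, Rivermont 0, Pinehurst 2, Claybrook 4, Stonebridge 1, Millford 2, Ashgrove 3 (sum 12, leaving 3 seats).
Remainders in descending order: Pinehurst 0.9127, Claybrook 0.8471, Rivermont 0.5261, Oakdale 0.2990, Ashgrove 0.2784, Stonebridge 0.0724, Millford 0.0643.
The surplus seats go to Pinehurst, Claybrook, Rivermont.

Oakdale 0, Rivermont 1, Pinehurst 3, Claybrook 5, Stonebridge 1, Millford 2, Ashgrove 3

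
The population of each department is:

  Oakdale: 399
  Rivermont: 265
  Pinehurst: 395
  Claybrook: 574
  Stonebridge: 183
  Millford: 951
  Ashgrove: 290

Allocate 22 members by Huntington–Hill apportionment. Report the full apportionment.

With divisor 138: modified quotas Oakdale 2.891, Rivermont 1.920, Pinehurst 2.862, Claybrook 4.159, Stonebridge 1.326, Millford 6.891, Ashgrove 2.101.
Geometric-mean thresholds: Oakdale √(2·3)=2.449, Rivermont √(1·2)=1.414, Pinehurst √(2·3)=2.449, Claybrook √(4·5)=4.472, Stonebridge √(1·2)=1.414, Millford √(6·7)=6.481, Ashgrove √(2·3)=2.449.
Each quota rounded against its threshold gives Oakdale 3, Rivermont 2, Pinehurst 3, Claybrook 4, Stonebridge 1, Millford 7, Ashgrove 2 (total 22).

Oakdale 3; Rivermont 2; Pinehurst 3; Claybrook 4; Stonebridge 1; Millford 7; Ashgrove 2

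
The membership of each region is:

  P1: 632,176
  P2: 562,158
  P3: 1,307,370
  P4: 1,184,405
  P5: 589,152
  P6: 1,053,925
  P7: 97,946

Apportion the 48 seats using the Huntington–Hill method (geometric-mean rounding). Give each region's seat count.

With divisor 113360: modified quotas P1 5.577, P2 4.959, P3 11.533, P4 10.448, P5 5.197, P6 9.297, P7 0.864.
Geometric-mean thresholds: P1 √(5·6)=5.477, P2 √(4·5)=4.472, P3 √(11·12)=11.489, P4 √(10·11)=10.488, P5 √(5·6)=5.477, P6 √(9·10)=9.487, P7 (min 1).
Each quota rounded against its threshold gives P1 6, P2 5, P3 12, P4 10, P5 5, P6 9, P7 1 (total 48).

P1=6, P2=5, P3=12, P4=10, P5=5, P6=9, P7=1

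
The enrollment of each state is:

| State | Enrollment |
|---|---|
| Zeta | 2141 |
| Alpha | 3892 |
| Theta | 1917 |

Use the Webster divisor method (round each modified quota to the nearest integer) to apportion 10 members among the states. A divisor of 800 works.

With modified divisor 800: modified quotas Zeta 2.676, Alpha 4.865, Theta 2.396.
Rounding to the nearest integer: Zeta 3, Alpha 5, Theta 2 (total 10).

Zeta: 3, Alpha: 5, Theta: 2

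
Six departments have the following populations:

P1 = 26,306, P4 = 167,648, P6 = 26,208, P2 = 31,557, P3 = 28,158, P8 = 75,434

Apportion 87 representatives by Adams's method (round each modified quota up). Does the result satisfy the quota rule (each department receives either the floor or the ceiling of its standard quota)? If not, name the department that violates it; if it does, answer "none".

Standard quotas: P1 6.441, P4 41.050, P6 6.417, P2 7.727, P3 6.895, P8 18.470.
Adams allocation: P1 7, P4 40, P6 7, P2 8, P3 7, P8 18.
P4 has quota 41.050 (lower 41, upper 42) but receives 40 — outside the quota interval.

P4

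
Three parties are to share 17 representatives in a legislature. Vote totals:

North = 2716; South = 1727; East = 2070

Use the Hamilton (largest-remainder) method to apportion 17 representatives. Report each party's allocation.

North: 7, South: 5, East: 5

Total 6513; standard divisor 6513/17 ≈ 383.118.
Standard quotas: North 7.089, South 4.508, East 5.403.
Lower quotas: North 7, South 4, East 5 (sum 16, leaving 1 seat).
Remainders in descending order: South 0.508, East 0.403, North 0.089.
The surplus seat goes to South.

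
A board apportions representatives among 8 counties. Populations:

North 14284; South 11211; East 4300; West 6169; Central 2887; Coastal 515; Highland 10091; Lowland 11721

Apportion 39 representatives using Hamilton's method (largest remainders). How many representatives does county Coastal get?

Total 61178; standard divisor 61178/39 ≈ 1568.667.
Standard quotas: North 9.1058, South 7.1468, East 2.7412, West 3.9326, Central 1.8404, Coastal 0.3283, Highland 6.4329, Lowland 7.4720.
Lower quotas: North 9, South 7, East 2, West 3, Central 1, Coastal 0, Highland 6, Lowland 7 (sum 35, leaving 4 seats).
Remainders in descending order: West 0.9326, Central 0.8404, East 0.7412, Lowland 0.4720, Highland 0.4329, Coastal 0.3283, South 0.1468, North 0.1058.
The surplus seats go to West, Central, East, Lowland.
Coastal receives 0.

0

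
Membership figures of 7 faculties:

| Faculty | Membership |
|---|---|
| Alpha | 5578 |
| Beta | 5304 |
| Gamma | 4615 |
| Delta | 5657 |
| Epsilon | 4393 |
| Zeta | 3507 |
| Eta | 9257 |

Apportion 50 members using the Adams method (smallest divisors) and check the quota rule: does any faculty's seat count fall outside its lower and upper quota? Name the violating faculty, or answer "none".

Standard quotas: Alpha 7.280, Beta 6.922, Gamma 6.023, Delta 7.383, Epsilon 5.733, Zeta 4.577, Eta 12.081.
Adams allocation: Alpha 7, Beta 7, Gamma 6, Delta 7, Epsilon 6, Zeta 5, Eta 12.
Every allocation lies between the lower and upper quota.

none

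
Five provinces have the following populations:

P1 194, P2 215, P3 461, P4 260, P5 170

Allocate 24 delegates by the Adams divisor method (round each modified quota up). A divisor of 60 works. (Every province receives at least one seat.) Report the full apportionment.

P1: 4, P2: 4, P3: 8, P4: 5, P5: 3

With modified divisor 60: modified quotas P1 3.233, P2 3.583, P3 7.683, P4 4.333, P5 2.833.
Rounding up: P1 4, P2 4, P3 8, P4 5, P5 3 (total 24).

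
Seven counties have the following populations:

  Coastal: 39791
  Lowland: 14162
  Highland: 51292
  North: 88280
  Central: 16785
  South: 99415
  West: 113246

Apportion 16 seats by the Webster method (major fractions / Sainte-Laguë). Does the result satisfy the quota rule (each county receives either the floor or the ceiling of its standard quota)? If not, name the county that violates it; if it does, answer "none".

Standard quotas: Coastal 1.505, Lowland 0.536, Highland 1.940, North 3.339, Central 0.635, South 3.761, West 4.284.
Webster allocation: Coastal 1, Lowland 1, Highland 2, North 3, Central 1, South 4, West 4.
Every allocation lies between the lower and upper quota.

none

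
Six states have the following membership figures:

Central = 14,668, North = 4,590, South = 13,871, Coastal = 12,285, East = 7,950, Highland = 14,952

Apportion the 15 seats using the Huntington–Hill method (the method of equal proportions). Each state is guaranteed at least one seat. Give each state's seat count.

Central: 3, North: 1, South: 3, Coastal: 3, East: 2, Highland: 3

With divisor 4666: modified quotas Central 3.144, North 0.984, South 2.973, Coastal 2.633, East 1.704, Highland 3.204.
Geometric-mean thresholds: Central √(3·4)=3.464, North (min 1), South √(2·3)=2.449, Coastal √(2·3)=2.449, East √(1·2)=1.414, Highland √(3·4)=3.464.
Each quota rounded against its threshold gives Central 3, North 1, South 3, Coastal 3, East 2, Highland 3 (total 15).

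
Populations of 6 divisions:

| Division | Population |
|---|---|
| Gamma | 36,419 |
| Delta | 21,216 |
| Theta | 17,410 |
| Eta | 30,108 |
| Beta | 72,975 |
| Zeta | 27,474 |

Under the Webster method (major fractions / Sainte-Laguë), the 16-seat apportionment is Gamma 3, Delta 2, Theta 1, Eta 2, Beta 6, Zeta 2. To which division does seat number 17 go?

Eta

Priority for the next seat is population ÷ (current seats + 0.5).
Priorities: Gamma 10405.429, Delta 8486.400, Theta 11606.667, Eta 12043.200, Beta 11226.923, Zeta 10989.600.
Highest priority: Eta.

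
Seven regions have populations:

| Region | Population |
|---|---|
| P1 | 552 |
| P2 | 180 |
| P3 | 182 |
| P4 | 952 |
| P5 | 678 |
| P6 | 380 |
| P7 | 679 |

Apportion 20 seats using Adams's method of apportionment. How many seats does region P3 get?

Standard divisor 3603/20 ≈ 180.15; standard quotas: P1 3.064, P2 0.999, P3 1.010, P4 5.284, P5 3.764, P6 2.109, P7 3.769.
Rounding up gives 4, 1, 2, 6, 4, 3, 4 = 24 seats, so the divisor must be adjusted.
With modified divisor 200: modified quotas P1 2.760, P2 0.900, P3 0.910, P4 4.760, P5 3.390, P6 1.900, P7 3.395.
Rounding up: P1 3, P2 1, P3 1, P4 5, P5 4, P6 2, P7 4 (total 20).
P3 receives 1.

1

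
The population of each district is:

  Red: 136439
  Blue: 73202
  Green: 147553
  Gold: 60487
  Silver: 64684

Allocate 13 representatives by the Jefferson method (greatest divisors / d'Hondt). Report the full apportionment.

Red 4, Blue 2, Green 4, Gold 1, Silver 2

Standard divisor 482365/13 ≈ 37105; standard quotas: Red 3.677, Blue 1.973, Green 3.977, Gold 1.630, Silver 1.743.
Rounding down gives 3, 1, 3, 1, 1 = 9 seats, so the divisor must be adjusted.
With modified divisor 31300: modified quotas Red 4.359, Blue 2.339, Green 4.714, Gold 1.932, Silver 2.067.
Rounding down: Red 4, Blue 2, Green 4, Gold 1, Silver 2 (total 13).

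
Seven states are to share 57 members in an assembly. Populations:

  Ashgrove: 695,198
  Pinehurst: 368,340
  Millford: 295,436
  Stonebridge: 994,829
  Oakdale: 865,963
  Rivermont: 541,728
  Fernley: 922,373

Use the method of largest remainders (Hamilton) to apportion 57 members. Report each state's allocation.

Total 4683867; standard divisor 4683867/57 ≈ 82173.105.
Standard quotas: Ashgrove 8.4602, Pinehurst 4.4825, Millford 3.5953, Stonebridge 12.1065, Oakdale 10.5383, Rivermont 6.5925, Fernley 11.2248.
Lower quotas: Ashgrove 8, Pinehurst 4, Millford 3, Stonebridge 12, Oakdale 10, Rivermont 6, Fernley 11 (sum 54, leaving 3 seats).
Remainders in descending order: Millford 0.5953, Rivermont 0.5925, Oakdale 0.5383, Pinehurst 0.4825, Ashgrove 0.4602, Fernley 0.2248, Stonebridge 0.1065.
Largest remainders: Millford, Rivermont, Oakdale receive the extra seats.

Ashgrove: 8, Pinehurst: 4, Millford: 4, Stonebridge: 12, Oakdale: 11, Rivermont: 7, Fernley: 11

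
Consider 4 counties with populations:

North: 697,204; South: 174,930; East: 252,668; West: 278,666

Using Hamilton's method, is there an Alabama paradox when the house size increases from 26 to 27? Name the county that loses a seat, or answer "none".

none

At 26 seats: North 13, South 3, East 5, West 5.
At 27 seats: North 14, South 3, East 5, West 5.
No county's allocation decreased.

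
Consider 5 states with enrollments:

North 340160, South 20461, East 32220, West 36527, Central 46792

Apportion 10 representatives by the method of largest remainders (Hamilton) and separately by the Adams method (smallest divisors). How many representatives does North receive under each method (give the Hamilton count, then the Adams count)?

Hamilton: North 7, South 0, East 1, West 1, Central 1.
Adams: North 6, South 1, East 1, West 1, Central 1.
North gets 7 under Hamilton and 6 under Adams.

7 and 6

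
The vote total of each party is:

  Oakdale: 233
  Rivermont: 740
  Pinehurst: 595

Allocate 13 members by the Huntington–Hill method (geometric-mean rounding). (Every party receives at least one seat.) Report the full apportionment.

With divisor 124: modified quotas Oakdale 1.879, Rivermont 5.968, Pinehurst 4.798.
Geometric-mean thresholds: Oakdale √(1·2)=1.414, Rivermont √(5·6)=5.477, Pinehurst √(4·5)=4.472.
Each quota rounded against its threshold gives Oakdale 2, Rivermont 6, Pinehurst 5 (total 13).

Oakdale: 2; Rivermont: 6; Pinehurst: 5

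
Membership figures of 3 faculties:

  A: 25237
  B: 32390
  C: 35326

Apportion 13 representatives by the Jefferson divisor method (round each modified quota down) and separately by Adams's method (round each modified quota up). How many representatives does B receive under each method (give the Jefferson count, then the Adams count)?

5 and 4

Jefferson: A 3, B 5, C 5.
Adams: A 4, B 4, C 5.
B gets 5 under Jefferson and 4 under Adams.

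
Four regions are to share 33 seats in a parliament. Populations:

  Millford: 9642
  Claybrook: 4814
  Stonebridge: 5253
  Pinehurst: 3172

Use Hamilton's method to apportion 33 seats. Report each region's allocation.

Total 22881; standard divisor 22881/33 ≈ 693.364.
Standard quotas: Millford 13.9061, Claybrook 6.9430, Stonebridge 7.5761, Pinehurst 4.5748.
Lower quotas: Millford 13, Claybrook 6, Stonebridge 7, Pinehurst 4 (sum 30, leaving 3 seats).
Remainders in descending order: Claybrook 0.9430, Millford 0.9061, Stonebridge 0.5761, Pinehurst 0.5748.
Largest remainders: Claybrook, Millford, Stonebridge receive the extra seats.

Millford: 14, Claybrook: 7, Stonebridge: 8, Pinehurst: 4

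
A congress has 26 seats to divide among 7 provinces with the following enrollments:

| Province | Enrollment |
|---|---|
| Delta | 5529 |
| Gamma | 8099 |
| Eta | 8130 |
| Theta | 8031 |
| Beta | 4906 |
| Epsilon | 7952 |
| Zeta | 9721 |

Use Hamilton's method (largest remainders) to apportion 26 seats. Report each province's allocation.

Delta 3, Gamma 4, Eta 4, Theta 4, Beta 2, Epsilon 4, Zeta 5

Standard divisor: 52368 ÷ 26 ≈ 2014.154.
Standard quotas: Delta 2.7451, Gamma 4.0210, Eta 4.0364, Theta 3.9873, Beta 2.4358, Epsilon 3.9481, Zeta 4.8263.
Lower quotas: Delta 2, Gamma 4, Eta 4, Theta 3, Beta 2, Epsilon 3, Zeta 4 (sum 22, leaving 4 seats).
Remainders in descending order: Theta 0.9873, Epsilon 0.9481, Zeta 0.8263, Delta 0.7451, Beta 0.4358, Eta 0.0364, Gamma 0.0210.
The surplus seats go to Theta, Epsilon, Zeta, Delta.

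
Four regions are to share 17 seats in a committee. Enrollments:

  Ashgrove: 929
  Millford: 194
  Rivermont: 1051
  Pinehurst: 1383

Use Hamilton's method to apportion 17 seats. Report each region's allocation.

Ashgrove 4, Millford 1, Rivermont 5, Pinehurst 7

The standard divisor is 3557/17 ≈ 209.235.
Standard quotas: Ashgrove 4.440, Millford 0.927, Rivermont 5.023, Pinehurst 6.610.
Lower quotas: Ashgrove 4, Millford 0, Rivermont 5, Pinehurst 6 (sum 15, leaving 2 seats).
Remainders in descending order: Millford 0.927, Pinehurst 0.610, Ashgrove 0.440, Rivermont 0.023.
Largest remainders: Millford, Pinehurst receive the extra seats.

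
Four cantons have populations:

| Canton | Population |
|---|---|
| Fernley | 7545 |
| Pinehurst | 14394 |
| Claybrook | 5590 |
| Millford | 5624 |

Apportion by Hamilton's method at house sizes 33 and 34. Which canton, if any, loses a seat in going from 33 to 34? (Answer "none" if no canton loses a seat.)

At 33 seats: Fernley 7, Pinehurst 14, Claybrook 6, Millford 6.
At 34 seats: Fernley 8, Pinehurst 15, Claybrook 5, Millford 6.
Claybrook drops from 6 to 5.

Claybrook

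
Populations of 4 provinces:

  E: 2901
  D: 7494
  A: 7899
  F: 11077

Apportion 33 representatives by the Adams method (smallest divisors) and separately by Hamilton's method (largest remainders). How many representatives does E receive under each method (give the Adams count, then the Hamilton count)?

Adams: E 4, D 8, A 9, F 12.
Hamilton: E 3, D 8, A 9, F 13.
E gets 4 under Adams and 3 under Hamilton.

4 and 3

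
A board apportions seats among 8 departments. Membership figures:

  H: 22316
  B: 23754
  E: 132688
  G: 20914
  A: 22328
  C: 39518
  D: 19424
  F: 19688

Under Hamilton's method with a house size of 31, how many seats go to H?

2

Standard divisor: 300630 ÷ 31 ≈ 9697.742.
Standard quotas: H 2.3012, B 2.4494, E 13.6824, G 2.1566, A 2.3024, C 4.0750, D 2.0029, F 2.0302.
Lower quotas: H 2, B 2, E 13, G 2, A 2, C 4, D 2, F 2 (sum 29, leaving 2 seats).
Remainders in descending order: E 0.6824, B 0.4494, A 0.3024, H 0.3012, G 0.1566, C 0.0750, F 0.0302, D 0.0029.
The surplus seats go to E, B.
H receives 2.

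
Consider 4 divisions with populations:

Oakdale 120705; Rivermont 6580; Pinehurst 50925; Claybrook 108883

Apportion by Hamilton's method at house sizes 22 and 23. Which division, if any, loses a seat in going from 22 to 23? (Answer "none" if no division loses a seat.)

Rivermont

At 22 seats: Oakdale 9, Rivermont 1, Pinehurst 4, Claybrook 8.
At 23 seats: Oakdale 10, Rivermont 0, Pinehurst 4, Claybrook 9.
Rivermont drops from 1 to 0.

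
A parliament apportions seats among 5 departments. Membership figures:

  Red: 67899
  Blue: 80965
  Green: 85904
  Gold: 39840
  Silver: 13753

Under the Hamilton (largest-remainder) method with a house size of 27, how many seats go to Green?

8

The standard divisor is 288361/27 ≈ 10680.037.
Standard quotas: Red 6.3576, Blue 7.5810, Green 8.0434, Gold 3.7303, Silver 1.2877.
Lower quotas: Red 6, Blue 7, Green 8, Gold 3, Silver 1 (sum 25, leaving 2 seats).
Remainders in descending order: Gold 0.7303, Blue 0.5810, Red 0.3576, Silver 0.2877, Green 0.0434.
The surplus seats go to Gold, Blue.
Green receives 8.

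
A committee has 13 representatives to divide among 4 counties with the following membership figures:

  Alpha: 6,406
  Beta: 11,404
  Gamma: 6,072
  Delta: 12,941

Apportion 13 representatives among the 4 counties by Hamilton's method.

The standard divisor is 36823/13 ≈ 2832.538.
Standard quotas: Alpha 2.2616, Beta 4.0261, Gamma 2.1437, Delta 4.5687.
Lower quotas: Alpha 2, Beta 4, Gamma 2, Delta 4 (sum 12, leaving 1 seat).
Remainders in descending order: Delta 0.5687, Alpha 0.2616, Gamma 0.1437, Beta 0.0261.
Largest remainder: Delta receives the extra seat.

Alpha 2, Beta 4, Gamma 2, Delta 5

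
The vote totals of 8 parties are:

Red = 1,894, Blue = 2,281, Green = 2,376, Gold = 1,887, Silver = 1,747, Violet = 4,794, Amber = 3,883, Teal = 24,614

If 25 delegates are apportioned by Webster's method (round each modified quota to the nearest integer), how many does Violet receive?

Standard divisor 43476/25 ≈ 1739.04; standard quotas: Red 1.089, Blue 1.312, Green 1.366, Gold 1.085, Silver 1.005, Violet 2.757, Amber 2.233, Teal 14.154.
Rounding to the nearest integer gives 1, 1, 1, 1, 1, 3, 2, 14 = 24 seats, so the divisor must be adjusted.
With modified divisor 1640: modified quotas Red 1.155, Blue 1.391, Green 1.449, Gold 1.151, Silver 1.065, Violet 2.923, Amber 2.368, Teal 15.009.
Rounding to the nearest integer: Red 1, Blue 1, Green 1, Gold 1, Silver 1, Violet 3, Amber 2, Teal 15 (total 25).
Violet receives 3.

3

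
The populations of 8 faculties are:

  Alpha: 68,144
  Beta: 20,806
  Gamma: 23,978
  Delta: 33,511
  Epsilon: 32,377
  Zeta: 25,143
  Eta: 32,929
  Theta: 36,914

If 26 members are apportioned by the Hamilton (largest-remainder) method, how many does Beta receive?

The standard divisor is 273802/26 ≈ 10530.846.
Standard quotas: Alpha 6.4709, Beta 1.9757, Gamma 2.2769, Delta 3.1822, Epsilon 3.0745, Zeta 2.3876, Eta 3.1269, Theta 3.5053.
Lower quotas: Alpha 6, Beta 1, Gamma 2, Delta 3, Epsilon 3, Zeta 2, Eta 3, Theta 3 (sum 23, leaving 3 seats).
Remainders in descending order: Beta 0.9757, Theta 0.5053, Alpha 0.4709, Zeta 0.3876, Gamma 0.2769, Delta 0.1822, Eta 0.1269, Epsilon 0.0745.
The surplus seats go to Beta, Theta, Alpha.
Beta receives 2.

2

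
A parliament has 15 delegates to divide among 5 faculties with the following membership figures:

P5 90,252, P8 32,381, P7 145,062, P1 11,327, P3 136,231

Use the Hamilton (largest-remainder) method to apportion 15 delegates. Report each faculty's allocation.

P5: 3, P8: 1, P7: 5, P1: 1, P3: 5

Standard divisor: 415253 ÷ 15 ≈ 27683.533.
Standard quotas: P5 3.2601, P8 1.1697, P7 5.2400, P1 0.4092, P3 4.9210.
Lower quotas: P5 3, P8 1, P7 5, P1 0, P3 4 (sum 13, leaving 2 seats).
Remainders in descending order: P3 0.9210, P1 0.4092, P5 0.2601, P7 0.2400, P8 0.1697.
The surplus seats go to P3, P1.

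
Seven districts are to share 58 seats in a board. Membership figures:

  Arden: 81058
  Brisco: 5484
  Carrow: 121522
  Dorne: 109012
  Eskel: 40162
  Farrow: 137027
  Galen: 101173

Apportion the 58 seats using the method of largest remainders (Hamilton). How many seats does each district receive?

Arden: 8; Brisco: 0; Carrow: 12; Dorne: 11; Eskel: 4; Farrow: 13; Galen: 10

Total 595438; standard divisor 595438/58 ≈ 10266.172.
Standard quotas: Arden 7.8956, Brisco 0.5342, Carrow 11.8371, Dorne 10.6186, Eskel 3.9121, Farrow 13.3474, Galen 9.8550.
Lower quotas: Arden 7, Brisco 0, Carrow 11, Dorne 10, Eskel 3, Farrow 13, Galen 9 (sum 53, leaving 5 seats).
Remainders in descending order: Eskel 0.9121, Arden 0.8956, Galen 0.8550, Carrow 0.8371, Dorne 0.6186, Brisco 0.5342, Farrow 0.3474.
The surplus seats go to Eskel, Arden, Galen, Carrow, Dorne.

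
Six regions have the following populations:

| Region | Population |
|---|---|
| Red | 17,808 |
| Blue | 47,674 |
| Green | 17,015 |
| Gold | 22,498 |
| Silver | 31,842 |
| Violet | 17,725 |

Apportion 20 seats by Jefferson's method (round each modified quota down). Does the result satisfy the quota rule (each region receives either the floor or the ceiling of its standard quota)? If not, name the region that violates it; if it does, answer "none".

none

Standard quotas: Red 2.304, Blue 6.169, Green 2.202, Gold 2.911, Silver 4.120, Violet 2.294.
Jefferson allocation: Red 2, Blue 7, Green 2, Gold 3, Silver 4, Violet 2.
Every allocation lies between the lower and upper quota.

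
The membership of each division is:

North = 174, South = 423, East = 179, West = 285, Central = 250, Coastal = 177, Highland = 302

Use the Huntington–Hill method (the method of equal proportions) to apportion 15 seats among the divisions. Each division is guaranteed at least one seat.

With divisor 123.2: modified quotas North 1.412, South 3.433, East 1.453, West 2.313, Central 2.029, Coastal 1.437, Highland 2.451.
Geometric-mean thresholds: North √(1·2)=1.414, South √(3·4)=3.464, East √(1·2)=1.414, West √(2·3)=2.449, Central √(2·3)=2.449, Coastal √(1·2)=1.414, Highland √(2·3)=2.449.
Each quota rounded against its threshold gives North 1, South 3, East 2, West 2, Central 2, Coastal 2, Highland 3 (total 15).

North 1; South 3; East 2; West 2; Central 2; Coastal 2; Highland 3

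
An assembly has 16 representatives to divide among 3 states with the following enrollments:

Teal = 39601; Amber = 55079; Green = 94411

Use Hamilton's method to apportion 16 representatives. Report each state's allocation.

Total 189091; standard divisor 189091/16 ≈ 11818.188.
Standard quotas: Teal 3.3509, Amber 4.6605, Green 7.9886.
Lower quotas: Teal 3, Amber 4, Green 7 (sum 14, leaving 2 seats).
Remainders in descending order: Green 0.9886, Amber 0.6605, Teal 0.3509.
Largest remainders: Green, Amber receive the extra seats.

Teal=3, Amber=5, Green=8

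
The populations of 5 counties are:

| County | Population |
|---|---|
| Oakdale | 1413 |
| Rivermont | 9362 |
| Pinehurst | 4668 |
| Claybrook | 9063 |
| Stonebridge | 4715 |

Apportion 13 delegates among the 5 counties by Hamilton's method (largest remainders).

The standard divisor is 29221/13 ≈ 2247.769.
Standard quotas: Oakdale 0.6286, Rivermont 4.1650, Pinehurst 2.0767, Claybrook 4.0320, Stonebridge 2.0976.
Lower quotas: Oakdale 0, Rivermont 4, Pinehurst 2, Claybrook 4, Stonebridge 2 (sum 12, leaving 1 seat).
Remainders in descending order: Oakdale 0.6286, Rivermont 0.1650, Stonebridge 0.0976, Pinehurst 0.0767, Claybrook 0.0320.
The surplus seat goes to Oakdale.

Oakdale 1; Rivermont 4; Pinehurst 2; Claybrook 4; Stonebridge 2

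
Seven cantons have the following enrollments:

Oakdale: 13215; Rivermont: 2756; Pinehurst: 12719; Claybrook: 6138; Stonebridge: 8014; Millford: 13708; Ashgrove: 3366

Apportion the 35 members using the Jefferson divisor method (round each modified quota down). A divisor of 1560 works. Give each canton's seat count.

Oakdale 8; Rivermont 1; Pinehurst 8; Claybrook 3; Stonebridge 5; Millford 8; Ashgrove 2

With modified divisor 1560: modified quotas Oakdale 8.471, Rivermont 1.767, Pinehurst 8.153, Claybrook 3.935, Stonebridge 5.137, Millford 8.787, Ashgrove 2.158.
Rounding down: Oakdale 8, Rivermont 1, Pinehurst 8, Claybrook 3, Stonebridge 5, Millford 8, Ashgrove 2 (total 35).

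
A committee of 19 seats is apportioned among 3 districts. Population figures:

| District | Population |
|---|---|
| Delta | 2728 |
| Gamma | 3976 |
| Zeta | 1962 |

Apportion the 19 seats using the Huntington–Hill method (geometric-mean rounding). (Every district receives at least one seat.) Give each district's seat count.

Delta 6; Gamma 9; Zeta 4

With divisor 454: modified quotas Delta 6.009, Gamma 8.758, Zeta 4.322.
Geometric-mean thresholds: Delta √(6·7)=6.481, Gamma √(8·9)=8.485, Zeta √(4·5)=4.472.
Each quota rounded against its threshold gives Delta 6, Gamma 9, Zeta 4 (total 19).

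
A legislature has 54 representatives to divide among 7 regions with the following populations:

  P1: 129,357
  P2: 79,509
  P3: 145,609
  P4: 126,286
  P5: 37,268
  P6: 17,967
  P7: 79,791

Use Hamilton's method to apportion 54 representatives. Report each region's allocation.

P1 11, P2 7, P3 13, P4 11, P5 3, P6 2, P7 7

Total 615787; standard divisor 615787/54 ≈ 11403.463.
Standard quotas: P1 11.3437, P2 6.9724, P3 12.7688, P4 11.0744, P5 3.2681, P6 1.5756, P7 6.9971.
Lower quotas: P1 11, P2 6, P3 12, P4 11, P5 3, P6 1, P7 6 (sum 50, leaving 4 seats).
Remainders in descending order: P7 0.9971, P2 0.9724, P3 0.7688, P6 0.5756, P1 0.3437, P5 0.2681, P4 0.0744.
The surplus seats go to P7, P2, P3, P6.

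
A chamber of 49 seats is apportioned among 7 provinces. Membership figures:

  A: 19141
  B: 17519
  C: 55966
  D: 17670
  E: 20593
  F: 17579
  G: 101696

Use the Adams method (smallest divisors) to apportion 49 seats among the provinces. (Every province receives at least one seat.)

Standard divisor 250164/49 ≈ 5105.388; standard quotas: A 3.749, B 3.431, C 10.962, D 3.461, E 4.034, F 3.443, G 19.919.
Rounding up gives 4, 4, 11, 4, 5, 4, 20 = 52 seats, so the divisor must be adjusted.
With modified divisor 5620: modified quotas A 3.406, B 3.117, C 9.958, D 3.144, E 3.664, F 3.128, G 18.095.
Rounding up: A 4, B 4, C 10, D 4, E 4, F 4, G 19 (total 49).

A 4; B 4; C 10; D 4; E 4; F 4; G 19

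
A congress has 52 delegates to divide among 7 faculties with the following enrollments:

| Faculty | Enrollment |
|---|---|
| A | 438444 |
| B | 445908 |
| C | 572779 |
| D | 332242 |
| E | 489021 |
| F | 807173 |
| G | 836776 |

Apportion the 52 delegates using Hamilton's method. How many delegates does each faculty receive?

A: 6, B: 6, C: 8, D: 4, E: 6, F: 11, G: 11

The standard divisor is 3922343/52 ≈ 75429.673.
Standard quotas: A 5.8126, B 5.9116, C 7.5936, D 4.4047, E 6.4831, F 10.7010, G 11.0935.
Lower quotas: A 5, B 5, C 7, D 4, E 6, F 10, G 11 (sum 48, leaving 4 seats).
Remainders in descending order: B 0.9116, A 0.8126, F 0.7010, C 0.5936, E 0.4831, D 0.4047, G 0.0935.
The surplus seats go to B, A, F, C.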